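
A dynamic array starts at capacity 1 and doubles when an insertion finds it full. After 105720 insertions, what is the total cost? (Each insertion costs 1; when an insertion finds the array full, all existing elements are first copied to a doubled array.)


Insertion cost: 105720 (one per element)
Resizes occur just before inserting elements 2, 3, 5, 9, ...
Elements copied at each resize: 1 + 2 + 4 + 8 + 16 + 32 + 64 + 128 + 256 + 512 + 1024 + 2048 + 4096 + 8192 + 16384 + 32768 + 65536
Sum of copies = 131071 (geometric series: 2^k - 1)
Total = 105720 + 131071 = 236791


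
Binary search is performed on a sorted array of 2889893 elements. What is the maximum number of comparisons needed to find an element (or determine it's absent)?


Binary search halves the search space each comparison:
  Step 1: search space = 2889893 -> 1444946
  Step 2: search space = 1444946 -> 722473
  Step 3: search space = 722473 -> 361236
  Step 4: search space = 361236 -> 180618
  Step 5: search space = 180618 -> 90309
  Step 6: search space = 90309 -> 45154
  Step 7: search space = 45154 -> 22577
  Step 8: search space = 22577 -> 11288
  Step 9: search space = 11288 -> 5644
  Step 10: search space = 5644 -> 2822
  Step 11: search space = 2822 -> 1411
  Step 12: search space = 1411 -> 705
  Step 13: search space = 705 -> 352
  Step 14: search space = 352 -> 176
  Step 15: search space = 176 -> 88
  Step 16: search space = 88 -> 44
  Step 17: search space = 44 -> 22
  Step 18: search space = 22 -> 11
  Step 19: search space = 11 -> 5
  Step 20: search space = 5 -> 2
  Step 21: search space = 2 -> 1
  Step 22: search space = 1 (final check)
Maximum comparisons = floor(log2(2889893)) + 1 = 21 + 1 = 22


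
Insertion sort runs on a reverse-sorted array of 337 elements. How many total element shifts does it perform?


Sum of shifts = 1 + 2 + 3 + ... + 336
= 337 * 336 / 2
= 113232 / 2
= 56616


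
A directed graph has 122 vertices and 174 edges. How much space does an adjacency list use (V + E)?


Adjacency list: one list head per vertex + one entry per edge
Vertex heads: 122
Edge entries: 174
Total = 122 + 174 = 296


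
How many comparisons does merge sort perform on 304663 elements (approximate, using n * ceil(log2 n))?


Recursion depth: ceil(log2(304663)) = 19
Each recursion level merges n = 304663 elements
Total = 304663 * 19 = 5788597


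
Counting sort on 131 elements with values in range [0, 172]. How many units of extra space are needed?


Output array size: 131 (to store sorted result)
Count array size: 173 (one slot per possible value, range 0 to 172)
Total extra space = 131 + 173 = 304


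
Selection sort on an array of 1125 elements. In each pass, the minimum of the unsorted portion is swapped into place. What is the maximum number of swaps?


Selection sort performs one swap per pass:
  Pass 1: find min in positions 0 to 1124, swap with position 0
  Pass 2: find min in positions 1 to 1124, swap with position 1
  Pass 3: find min in positions 2 to 1124, swap with position 2
  Pass 4: find min in positions 3 to 1124, swap with position 3
  Pass 5: find min in positions 4 to 1124, swap with position 4
  ... (1119 more passes)
Total passes (and swaps) = n - 1 = 1125 - 1 = 1124


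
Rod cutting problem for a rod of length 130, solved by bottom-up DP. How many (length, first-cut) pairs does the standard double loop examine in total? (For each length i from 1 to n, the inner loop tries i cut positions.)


For each subproblem length i = 1..130, the inner loop considers i possible first cuts.
Total = 1 + 2 + ... + 130
= 130*(130+1)/2
= 130*131/2 = 8515


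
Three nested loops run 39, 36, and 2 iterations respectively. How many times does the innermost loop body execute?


Loop 1 (outermost): 39 iterations
Loop 2 (middle): 36 iterations per outer
Loop 3 (innermost): 2 iterations per middle
Total = 39 * 36 * 2 = 2808


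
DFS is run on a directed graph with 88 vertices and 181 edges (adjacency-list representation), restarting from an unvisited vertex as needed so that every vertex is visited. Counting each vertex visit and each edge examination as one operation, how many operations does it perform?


A full DFS traversal processes each vertex exactly once (push/pop on stack).
Each directed edge is examined once.
V = 88, E = 181
V + E = 269


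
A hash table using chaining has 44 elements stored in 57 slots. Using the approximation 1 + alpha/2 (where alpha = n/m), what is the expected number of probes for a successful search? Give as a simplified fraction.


Load factor alpha = n/m = 44/57
Expected probes = 1 + alpha/2 = 1 + 44/(2*57)
= 1 + 44/114
= 114/114 + 44/114
= 158/114
Simplify: 79/57


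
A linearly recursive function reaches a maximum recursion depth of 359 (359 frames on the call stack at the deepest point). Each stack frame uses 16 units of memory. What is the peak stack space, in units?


Maximum recursion depth = 359 frames
Memory per frame = 16 units
Total stack space = depth * frame_size
= 359 * 16 = 5744


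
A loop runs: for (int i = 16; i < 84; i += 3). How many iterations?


Loop starts at i = 16, increments by 3, stops when i >= 84.
Number of iterations = ceil((84 - 16) / 3)
= ceil(68 / 3)
= 23


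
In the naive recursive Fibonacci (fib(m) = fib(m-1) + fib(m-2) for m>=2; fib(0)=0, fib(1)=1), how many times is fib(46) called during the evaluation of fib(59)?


Let N(m) = number of times fib(m) is called while evaluating fib(59).
N(59) = 1 (the initial call).
N(58) = 1 (only fib(59) calls it).
For 1 <= m <= 57: fib(m) is called by fib(m+1) and fib(m+2), so
  N(m) = N(m+1) + N(m+2).
fib(0) is called only by fib(2), so N(0) = N(2).
Walk down from m=59:
  N(59)=1, N(58)=1, N(57)=2, N(56)=3, N(55)=5, N(54)=8, N(53)=13, N(52)=21, N(51)=34, N(50)=55, N(49)=89, N(48)=144, N(47)=233, N(46)=377
N(46) = 377


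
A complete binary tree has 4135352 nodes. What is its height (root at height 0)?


In a complete binary tree, level k holds nodes 2^k .. 2^(k+1)-1 (1-indexed).
Height = floor(log2(n)) = floor(log2(4135352)) = 21
Check: 2^21 = 2097152 <= 4135352 < 4194304 = 2^22


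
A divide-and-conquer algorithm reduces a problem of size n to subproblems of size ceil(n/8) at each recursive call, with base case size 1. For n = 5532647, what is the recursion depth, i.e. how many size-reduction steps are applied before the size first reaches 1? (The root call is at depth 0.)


Each step divides the size by 8 (rounding up); after k steps the size is ceil(n/8^k), which equals 1 exactly when 8^k >= n.
So the depth is the smallest k with 8^k >= 5532647, i.e. ceil(log_8(5532647)).
8^7 = 2097152 < 5532647 <= 16777216 = 8^8
Recursion depth = 8


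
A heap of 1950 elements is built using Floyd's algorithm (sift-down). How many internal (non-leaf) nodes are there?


Leaf nodes occupy roughly half the array.
Sift-down is called for each internal node, starting from the last one.
Internal nodes = floor(n/2) = floor(1950/2) = 975


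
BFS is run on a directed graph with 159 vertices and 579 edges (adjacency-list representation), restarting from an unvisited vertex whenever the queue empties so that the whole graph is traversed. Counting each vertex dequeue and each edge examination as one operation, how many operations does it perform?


A full BFS traversal dequeues each vertex exactly once and examines each directed edge exactly once.
V = 159 (vertex processing cost)
E = 579 (edge examination cost)
Total operations proportional to V + E = 159 + 579 = 738


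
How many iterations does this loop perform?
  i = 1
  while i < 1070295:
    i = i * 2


The loop variable doubles each iteration:
i = 1 -> 2 -> 4 -> 8 -> 16 -> 32 -> 64 -> 128 -> 256 -> 512 -> 1024 -> 2048 -> 4096 -> 8192 -> 16384 -> 32768 -> 65536 -> 131072 -> 262144 -> 524288 -> 1048576 -> 2097152 (stop, 2097152 >= 1070295)
Number of doublings = ceil(log2(1070295)) = 21


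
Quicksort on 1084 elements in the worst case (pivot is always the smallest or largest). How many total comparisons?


In the worst case, each partition step picks the worst pivot:
  Partition 1: 1083 comparisons (n-1 elements to compare)
  Partition 2: 1082 comparisons
  Partition 3: 1081 comparisons
  Partition 4: 1080 comparisons
  Partition 5: 1079 comparisons
  ...
  Last partition: 0 comparisons
Total = (n-1) + (n-2) + ... + 1 + 0 = n*(n-1)/2
= 1084*1083/2 = 586986


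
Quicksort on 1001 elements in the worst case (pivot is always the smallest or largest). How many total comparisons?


In the worst case, each partition step picks the worst pivot:
  Partition 1: 1000 comparisons (n-1 elements to compare)
  Partition 2: 999 comparisons
  Partition 3: 998 comparisons
  Partition 4: 997 comparisons
  Partition 5: 996 comparisons
  ...
  Last partition: 0 comparisons
Total = (n-1) + (n-2) + ... + 1 + 0 = n*(n-1)/2
= 1001*1000/2 = 500500


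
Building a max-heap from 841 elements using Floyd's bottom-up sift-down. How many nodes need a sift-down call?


In a heap of 841 elements (0-indexed array):
  Last element index: 840
  Parent of last element: floor((840 - 1) / 2) = 419
  Internal nodes: indices 0 to 419
  Count = floor(841/2) = 420


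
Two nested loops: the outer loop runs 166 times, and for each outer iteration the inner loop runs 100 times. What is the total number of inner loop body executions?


Outer loop: 166 iterations
Inner loop: 100 iterations per outer iteration
Total = 166 * 100 = 16600


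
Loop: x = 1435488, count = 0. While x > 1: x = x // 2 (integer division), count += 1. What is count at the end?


The variable x halves each step:
x = 1435488 -> 717744 -> 358872 -> 179436 -> 89718 -> 44859 -> 22429 -> 11214 -> 5607 -> 2803 -> 1401 -> 700 -> 350 -> 175 -> 87 -> 43 -> 21 -> 10 -> 5 -> 2 -> 1
Number of halvings = floor(log2(1435488)) = 20


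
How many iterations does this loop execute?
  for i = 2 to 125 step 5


The loop variable i takes values starting at 2 and increments by 5 each iteration.
Sequence: i = 2, 7, 12, 17, 22, 27, 32, 37, 42, ...
The upper bound 125 is inclusive, so the count is floor((last - first) / step) + 1:
floor((125 - 2) / 5) + 1 = floor(123/5) + 1 = 24 + 1 = 25


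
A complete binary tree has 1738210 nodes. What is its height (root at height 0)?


In a complete binary tree, level k holds nodes 2^k .. 2^(k+1)-1 (1-indexed).
Height = floor(log2(n)) = floor(log2(1738210)) = 20
Check: 2^20 = 1048576 <= 1738210 < 2097152 = 2^21


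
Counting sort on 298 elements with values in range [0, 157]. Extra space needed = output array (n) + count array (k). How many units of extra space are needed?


Output array size: 298 (to store sorted result)
Count array size: 158 (one slot per possible value, range 0 to 157)
Total extra space = 298 + 158 = 456


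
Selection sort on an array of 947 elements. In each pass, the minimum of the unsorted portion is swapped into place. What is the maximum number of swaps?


Selection sort performs one swap per pass:
  Pass 1: find min in positions 0 to 946, swap with position 0
  Pass 2: find min in positions 1 to 946, swap with position 1
  Pass 3: find min in positions 2 to 946, swap with position 2
  Pass 4: find min in positions 3 to 946, swap with position 3
  Pass 5: find min in positions 4 to 946, swap with position 4
  ... (941 more passes)
Total passes (and swaps) = n - 1 = 947 - 1 = 946


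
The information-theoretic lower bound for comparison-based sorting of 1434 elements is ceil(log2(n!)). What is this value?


A binary decision tree of height h has at most 2^h leaves and needs at least n! of them, so h >= ceil(log2(n!)).
1434! is far too large to multiply out, so use Stirling's series:
  ln(n!) ~ n ln n - n + (1/2) ln(2 pi n) + 1/(12n)  (error below 1/(360 n^3), negligible here)
  ln(1434) = 7.2682230
  n ln n = 1434 * 7.2682230 = 10422.6318
  (1/2) ln(2 pi * 1434) = (1/2) ln(9010.0877) = 4.5531
  1/(12*1434) = 0.0001
  ln(1434!) ~ 10422.6318 - 1434 + 4.5531 + 0.0001 = 8993.1850
Convert to base 2: log2(1434!) = 8993.1850 / ln 2 = 8993.1850 / 0.69314718 = 12974.4234
ceil(12974.4234) = 12975


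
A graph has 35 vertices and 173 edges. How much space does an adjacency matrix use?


Adjacency matrix: V x V grid of entries
Space = V^2 = 35^2 = 35 * 35 = 1225


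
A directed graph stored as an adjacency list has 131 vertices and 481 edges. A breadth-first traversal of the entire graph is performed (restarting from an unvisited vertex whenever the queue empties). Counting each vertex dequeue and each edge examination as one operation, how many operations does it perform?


A full BFS traversal dequeues each vertex once and examines each edge once.
Vertex visits: 131
Edge visits: 481
V + E = 131 + 481 = 612


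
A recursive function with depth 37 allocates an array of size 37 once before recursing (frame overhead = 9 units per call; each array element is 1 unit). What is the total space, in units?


Array allocation: 37 units (allocated once)
Stack frames: 37 deep * 9 per frame = 333 units
Total = 37 + 333 = 370


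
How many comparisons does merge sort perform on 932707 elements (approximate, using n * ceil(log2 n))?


Recursion depth: ceil(log2(932707)) = 20
Each recursion level merges n = 932707 elements
Total = 932707 * 20 = 18654140


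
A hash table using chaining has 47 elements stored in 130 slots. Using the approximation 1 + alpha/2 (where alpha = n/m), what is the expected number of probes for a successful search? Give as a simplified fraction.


Load factor alpha = n/m = 47/130
Expected probes = 1 + alpha/2 = 1 + 47/(2*130)
= 1 + 47/260
= 260/260 + 47/260
= 307/260


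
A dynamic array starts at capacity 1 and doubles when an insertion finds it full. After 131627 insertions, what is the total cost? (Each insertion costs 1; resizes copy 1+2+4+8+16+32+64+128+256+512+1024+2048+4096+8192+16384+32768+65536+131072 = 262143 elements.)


Insertion cost: 131627 (one per element)
Resizes occur just before inserting elements 2, 3, 5, 9, ...
Elements copied at each resize: 1 + 2 + 4 + 8 + 16 + 32 + 64 + 128 + 256 + 512 + 1024 + 2048 + 4096 + 8192 + 16384 + 32768 + 65536 + 131072
Sum of copies = 262143 (geometric series: 2^k - 1)
Total = 131627 + 262143 = 393770


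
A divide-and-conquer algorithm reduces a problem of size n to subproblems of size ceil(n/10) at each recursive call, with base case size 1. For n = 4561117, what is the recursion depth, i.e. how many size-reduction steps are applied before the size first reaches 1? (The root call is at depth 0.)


Each step divides the size by 10 (rounding up); after k steps the size is ceil(n/10^k), which equals 1 exactly when 10^k >= n.
So the depth is the smallest k with 10^k >= 4561117, i.e. ceil(log_10(4561117)).
10^6 = 1000000 < 4561117 <= 10000000 = 10^7
Recursion depth = 7


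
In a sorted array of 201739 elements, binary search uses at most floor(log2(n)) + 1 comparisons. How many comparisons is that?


Halving sequence: 201739 -> 100869 -> 50434 -> 25217 -> 12608 -> 6304 -> 3152 -> 1576 -> 788 -> 394 -> 197 -> 98 -> 49 -> 24 -> 12 -> 6 -> 3 -> 1
Number of halvings = 17
Max comparisons = 17 + 1 = 18


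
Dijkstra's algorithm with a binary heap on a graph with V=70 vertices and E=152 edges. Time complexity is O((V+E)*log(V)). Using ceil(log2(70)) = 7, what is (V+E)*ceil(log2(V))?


Dijkstra with a binary heap: each vertex is extracted once, each edge may relax once.
Each heap operation costs O(log V).
V + E = 70 + 152 = 222
ceil(log2(70)) = 7 (since 2^6 = 64 < 70 <= 128 = 2^7)
Total heap work = (V+E) * ceil(log2(V)) = 222 * 7 = 1554


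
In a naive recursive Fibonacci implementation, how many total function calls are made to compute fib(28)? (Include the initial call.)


Let C(m) = total calls to evaluate fib(m). Then C(0)=C(1)=1, and
C(m) = 1 + C(m-1) + C(m-2) for m >= 2.
Build the table (each entry = 1 + previous two):
  C(0) = 1
  C(1) = 1
  C(2) = 1 + 1 + 1 = 3
  C(3) = 1 + 3 + 1 = 5
  C(4) = 1 + 5 + 3 = 9
  C(5) = 1 + 9 + 5 = 15
  C(6) = 1 + 15 + 9 = 25
  C(7) = 1 + 25 + 15 = 41
  C(8) = 1 + 41 + 25 = 67
  C(9) = 1 + 67 + 41 = 109
  C(10) = 1 + 109 + 67 = 177
  C(11) = 1 + 177 + 109 = 287
  C(12) = 1 + 287 + 177 = 465
  C(13) = 1 + 465 + 287 = 753
  C(14) = 1 + 753 + 465 = 1219
  C(15) = 1 + 1219 + 753 = 1973
  C(16) = 1 + 1973 + 1219 = 3193
  C(17) = 1 + 3193 + 1973 = 5167
  C(18) = 1 + 5167 + 3193 = 8361
  C(19) = 1 + 8361 + 5167 = 13529
  C(20) = 1 + 13529 + 8361 = 21891
  C(21) = 1 + 21891 + 13529 = 35421
  C(22) = 1 + 35421 + 21891 = 57313
  C(23) = 1 + 57313 + 35421 = 92735
  C(24) = 1 + 92735 + 57313 = 150049
  C(25) = 1 + 150049 + 92735 = 242785
  C(26) = 1 + 242785 + 150049 = 392835
  C(27) = 1 + 392835 + 242785 = 635621
  C(28) = 1 + 635621 + 392835 = 1028457
Total calls for fib(28) = 1028457


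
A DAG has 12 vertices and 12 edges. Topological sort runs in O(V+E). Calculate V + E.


V = 12 (vertex processing)
E = 12 (edge processing)
V + E = 12 + 12 = 24


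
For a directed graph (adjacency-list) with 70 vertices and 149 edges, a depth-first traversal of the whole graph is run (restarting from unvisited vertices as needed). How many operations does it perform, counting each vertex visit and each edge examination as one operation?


A full DFS traversal visits each vertex once and examines each edge once.
V = 70
E = 149
Sum = 70 + 149 = 219


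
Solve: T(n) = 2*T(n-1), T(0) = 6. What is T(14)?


Unrolling:
T(14) = 2*T(13) = 2^2*T(12) = ... = 2^14*T(0)
= 2^14 * 6
= 16384 * 6 = 98304


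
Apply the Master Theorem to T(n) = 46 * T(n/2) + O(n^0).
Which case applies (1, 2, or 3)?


The Master Theorem: T(n) = a*T(n/b) + O(n^c)
  a = 46, b = 2, c = 0
log_b(a) = log_2(46) ~ 5.524
Compare b^c with a: 2^0 = 1 < 46, so c < log_b(a).
Since c < log_b(a), Case 1 applies.
T(n) = O(n^(log_2 46)) ~ O(n^5.524)
Master Theorem case = 1


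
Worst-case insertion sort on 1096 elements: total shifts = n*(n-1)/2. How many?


Sum of shifts = 1 + 2 + 3 + ... + 1095
= 1096 * 1095 / 2
= 1200120 / 2
= 600060


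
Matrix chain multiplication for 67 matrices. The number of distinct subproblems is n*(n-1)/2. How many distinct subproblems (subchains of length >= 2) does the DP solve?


Subproblems are indexed by (i, j) where i < j.
Number of such pairs = n*(n-1)/2
= 67 * 66 / 2
= 2211


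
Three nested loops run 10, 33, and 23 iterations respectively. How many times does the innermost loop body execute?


Loop 1 (outermost): 10 iterations
Loop 2 (middle): 33 iterations per outer
Loop 3 (innermost): 23 iterations per middle
Total = 10 * 33 * 23 = 7590


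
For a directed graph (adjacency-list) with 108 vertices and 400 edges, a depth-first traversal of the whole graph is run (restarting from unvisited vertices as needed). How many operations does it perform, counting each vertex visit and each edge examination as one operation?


A full DFS traversal visits each vertex once and examines each edge once.
V = 108
E = 400
Sum = 108 + 400 = 508


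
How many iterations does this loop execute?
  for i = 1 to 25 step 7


The loop variable i takes values starting at 1 and increments by 7 each iteration.
Sequence: i = 1, 8, 15, 22
The upper bound 25 is inclusive, so the count is floor((last - first) / step) + 1:
floor((25 - 1) / 7) + 1 = floor(24/7) + 1 = 3 + 1 = 4


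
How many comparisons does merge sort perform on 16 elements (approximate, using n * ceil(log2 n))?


Recursion depth: ceil(log2(16)) = 4
Each recursion level merges n = 16 elements
Total = 16 * 4 = 64


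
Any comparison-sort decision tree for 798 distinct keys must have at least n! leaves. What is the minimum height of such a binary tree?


A binary decision tree of height h has at most 2^h leaves and needs at least n! of them, so h >= ceil(log2(n!)).
798! is far too large to multiply out, so use Stirling's series:
  ln(n!) ~ n ln n - n + (1/2) ln(2 pi n) + 1/(12n)  (error below 1/(360 n^3), negligible here)
  ln(798) = 6.6821086
  n ln n = 798 * 6.6821086 = 5332.3227
  (1/2) ln(2 pi * 798) = (1/2) ln(5013.9819) = 4.2600
  1/(12*798) = 0.0001
  ln(798!) ~ 5332.3227 - 798 + 4.2600 + 0.0001 = 4538.5828
Convert to base 2: log2(798!) = 4538.5828 / ln 2 = 4538.5828 / 0.69314718 = 6547.7909
ceil(6547.7909) = 6548


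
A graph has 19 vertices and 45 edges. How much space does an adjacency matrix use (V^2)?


Adjacency matrix: V x V grid of entries
Space = V^2 = 19^2 = 19 * 19 = 361


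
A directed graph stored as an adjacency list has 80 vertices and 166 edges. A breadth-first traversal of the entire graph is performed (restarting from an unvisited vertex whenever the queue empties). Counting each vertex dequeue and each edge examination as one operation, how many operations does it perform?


A full BFS traversal dequeues each vertex once and examines each edge once.
Vertex visits: 80
Edge visits: 166
V + E = 80 + 166 = 246


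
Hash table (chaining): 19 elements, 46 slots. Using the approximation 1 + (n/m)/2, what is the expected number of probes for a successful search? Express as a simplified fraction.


Computing expected probes:
alpha = 19/46
= 1 + alpha/2
= 1 + 19/(2*46)
= (2*46 + 19) / (2*46)
= 111/92


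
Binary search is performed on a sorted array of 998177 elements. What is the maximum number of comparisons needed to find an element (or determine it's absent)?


Binary search halves the search space each comparison:
  Step 1: search space = 998177 -> 499088
  Step 2: search space = 499088 -> 249544
  Step 3: search space = 249544 -> 124772
  Step 4: search space = 124772 -> 62386
  Step 5: search space = 62386 -> 31193
  Step 6: search space = 31193 -> 15596
  Step 7: search space = 15596 -> 7798
  Step 8: search space = 7798 -> 3899
  Step 9: search space = 3899 -> 1949
  Step 10: search space = 1949 -> 974
  Step 11: search space = 974 -> 487
  Step 12: search space = 487 -> 243
  Step 13: search space = 243 -> 121
  Step 14: search space = 121 -> 60
  Step 15: search space = 60 -> 30
  Step 16: search space = 30 -> 15
  Step 17: search space = 15 -> 7
  Step 18: search space = 7 -> 3
  Step 19: search space = 3 -> 1
  Step 20: search space = 1 (final check)
Maximum comparisons = floor(log2(998177)) + 1 = 19 + 1 = 20


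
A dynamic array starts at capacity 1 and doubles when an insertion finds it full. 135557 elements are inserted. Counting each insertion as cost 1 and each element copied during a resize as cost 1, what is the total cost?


n = 135557
Insertion costs: 135557
Resizes copy 1, 2, 4, ... up to the largest power of 2 that is <= n-1 = 135556, i.e. 131072.
Copy costs = 1 + 2 + 4 + 8 + 16 + 32 + 64 + 128 + 256 + 512 + 1024 + 2048 + 4096 + 8192 + 16384 + 32768 + 65536 + 131072 = 262143
Total = 135557 + 262143 = 397700


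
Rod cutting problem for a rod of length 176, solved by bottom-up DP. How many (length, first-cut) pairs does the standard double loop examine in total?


For each subproblem length i = 1..176, the inner loop considers i possible first cuts.
Total = 1 + 2 + ... + 176
= 176*(176+1)/2
= 176*177/2 = 15576


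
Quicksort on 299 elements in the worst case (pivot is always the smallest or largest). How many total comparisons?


In the worst case, each partition step picks the worst pivot:
  Partition 1: 298 comparisons (n-1 elements to compare)
  Partition 2: 297 comparisons
  Partition 3: 296 comparisons
  Partition 4: 295 comparisons
  Partition 5: 294 comparisons
  ...
  Last partition: 0 comparisons
Total = (n-1) + (n-2) + ... + 1 + 0 = n*(n-1)/2
= 299*298/2 = 44551


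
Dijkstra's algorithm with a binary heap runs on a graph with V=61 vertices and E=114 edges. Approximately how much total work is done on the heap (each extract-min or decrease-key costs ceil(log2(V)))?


Dijkstra with a binary heap: each vertex is extracted once, each edge may relax once.
Each heap operation costs O(log V).
V + E = 61 + 114 = 175
ceil(log2(61)) = 6 (since 2^5 = 32 < 61 <= 64 = 2^6)
Total heap work = (V+E) * ceil(log2(V)) = 175 * 6 = 1050


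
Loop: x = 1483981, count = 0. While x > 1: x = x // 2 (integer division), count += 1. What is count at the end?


The variable x halves each step:
x = 1483981 -> 741990 -> 370995 -> 185497 -> 92748 -> 46374 -> 23187 -> 11593 -> 5796 -> 2898 -> 1449 -> 724 -> 362 -> 181 -> 90 -> 45 -> 22 -> 11 -> 5 -> 2 -> 1
Number of halvings = floor(log2(1483981)) = 20


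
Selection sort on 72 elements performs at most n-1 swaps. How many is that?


Each of the 71 passes places one element in its final position.
Pass 1: swap minimum into position 0
Pass 2: swap minimum of remaining into position 1
...
Pass 71: last two elements, one swap
Maximum swaps = 72 - 1 = 71


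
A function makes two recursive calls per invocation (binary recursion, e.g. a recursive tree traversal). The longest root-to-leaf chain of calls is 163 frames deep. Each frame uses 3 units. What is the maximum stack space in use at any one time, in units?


Binary recursion: the two calls run one after the other, so only one root-to-leaf chain of frames is on the stack at a time.
Maximum depth (longest chain) = 163 frames
Each frame = 3 units
Max stack space = 163 * 3 = 489


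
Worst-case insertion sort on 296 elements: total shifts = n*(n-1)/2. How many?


Sum of shifts = 1 + 2 + 3 + ... + 295
= 296 * 295 / 2
= 87320 / 2
= 43660


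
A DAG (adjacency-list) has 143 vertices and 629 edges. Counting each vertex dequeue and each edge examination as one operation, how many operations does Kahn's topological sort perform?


V = 143 (vertex processing)
E = 629 (edge processing)
V + E = 143 + 629 = 772


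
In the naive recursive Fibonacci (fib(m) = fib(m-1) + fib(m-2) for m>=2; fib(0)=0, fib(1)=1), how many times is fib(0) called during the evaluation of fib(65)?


Let N(m) = number of times fib(m) is called while evaluating fib(65).
N(65) = 1 (the initial call).
N(64) = 1 (only fib(65) calls it).
For 1 <= m <= 63: fib(m) is called by fib(m+1) and fib(m+2), so
  N(m) = N(m+1) + N(m+2).
fib(0) is called only by fib(2), so N(0) = N(2).
Walk down from m=65:
  N(65)=1, N(64)=1, N(63)=2, N(62)=3, N(61)=5, N(60)=8, N(59)=13, N(58)=21, N(57)=34, N(56)=55, N(55)=89, N(54)=144, N(53)=233, N(52)=377, N(51)=610, N(50)=987, N(49)=1597, N(48)=2584, N(47)=4181, N(46)=6765, N(45)=10946, N(44)=17711, N(43)=28657, N(42)=46368, N(41)=75025, N(40)=121393, N(39)=196418, N(38)=317811, N(37)=514229, N(36)=832040, N(35)=1346269, N(34)=2178309, N(33)=3524578, N(32)=5702887, N(31)=9227465, N(30)=14930352, N(29)=24157817, N(28)=39088169, N(27)=63245986, N(26)=102334155, N(25)=165580141, N(24)=267914296, N(23)=433494437, N(22)=701408733, N(21)=1134903170, N(20)=1836311903, N(19)=2971215073, N(18)=4807526976, N(17)=7778742049, N(16)=12586269025, N(15)=20365011074, N(14)=32951280099, N(13)=53316291173, N(12)=86267571272, N(11)=139583862445, N(10)=225851433717, N(9)=365435296162, N(8)=591286729879, N(7)=956722026041, N(6)=1548008755920, N(5)=2504730781961, N(4)=4052739537881, N(3)=6557470319842, N(2)=10610209857723, N(1)=17167680177565, N(0)=N(2)=10610209857723
N(0) = 10610209857723


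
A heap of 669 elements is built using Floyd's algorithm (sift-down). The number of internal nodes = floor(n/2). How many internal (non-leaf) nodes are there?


Leaf nodes occupy roughly half the array.
Sift-down is called for each internal node, starting from the last one.
Internal nodes = floor(n/2) = floor(669/2) = 334


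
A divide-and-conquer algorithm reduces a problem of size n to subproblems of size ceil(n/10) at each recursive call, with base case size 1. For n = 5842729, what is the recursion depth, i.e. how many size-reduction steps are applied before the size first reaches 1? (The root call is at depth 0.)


Each step divides the size by 10 (rounding up); after k steps the size is ceil(n/10^k), which equals 1 exactly when 10^k >= n.
So the depth is the smallest k with 10^k >= 5842729, i.e. ceil(log_10(5842729)).
10^6 = 1000000 < 5842729 <= 10000000 = 10^7
Recursion depth = 7


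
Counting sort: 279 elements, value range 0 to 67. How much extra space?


n = 279 (output array)
k = 68 (count array for 68 distinct values)
Extra space = 279 + 68 = 347


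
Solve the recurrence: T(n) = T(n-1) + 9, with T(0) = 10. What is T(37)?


Unrolling the recurrence:
T(37) = T(36) + 9
       = T(35) + 9 + 9
       = T(34) + 9*3
       ...
       = T(0) + 9*37
       = 10 + 333 = 343


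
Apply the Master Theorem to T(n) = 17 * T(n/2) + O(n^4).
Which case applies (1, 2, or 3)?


The Master Theorem: T(n) = a*T(n/b) + O(n^c)
  a = 17, b = 2, c = 4
log_b(a) = log_2(17) ~ 4.087
Compare b^c with a: 2^4 = 16 < 17, so c < log_b(a).
Since c < log_b(a), Case 1 applies.
T(n) = O(n^(log_2 17)) ~ O(n^4.087)
Master Theorem case = 1


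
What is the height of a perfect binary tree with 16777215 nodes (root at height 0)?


A perfect binary tree with 16777215 nodes:
  16777215 = 2^24 - 1
  Levels: 0, 1, ..., 23
  Height = 23


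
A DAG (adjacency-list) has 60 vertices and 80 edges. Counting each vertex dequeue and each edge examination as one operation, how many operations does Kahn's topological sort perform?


V = 60 (vertex processing)
E = 80 (edge processing)
V + E = 60 + 80 = 140


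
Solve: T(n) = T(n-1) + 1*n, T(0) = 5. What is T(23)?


Expanding the recurrence:
T(23) = T(22) + 1*23
       = T(21) + 1*22 + 1*23
       ...
       = T(0) + 1*(1 + 2 + ... + 23)
       = 5 + 1 * 23*24/2
       = 5 + 1 * 276
       = 5 + 276 = 281


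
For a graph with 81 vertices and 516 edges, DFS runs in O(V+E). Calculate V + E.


A full DFS traversal visits each vertex once and examines each edge once.
V = 81
E = 516
Sum = 81 + 516 = 597


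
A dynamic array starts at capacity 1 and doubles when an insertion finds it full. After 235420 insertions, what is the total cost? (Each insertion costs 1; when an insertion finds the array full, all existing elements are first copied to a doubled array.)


Insertion cost: 235420 (one per element)
Resizes occur just before inserting elements 2, 3, 5, 9, ...
Elements copied at each resize: 1 + 2 + 4 + 8 + 16 + 32 + 64 + 128 + 256 + 512 + 1024 + 2048 + 4096 + 8192 + 16384 + 32768 + 65536 + 131072
Sum of copies = 262143 (geometric series: 2^k - 1)
Total = 235420 + 262143 = 497563


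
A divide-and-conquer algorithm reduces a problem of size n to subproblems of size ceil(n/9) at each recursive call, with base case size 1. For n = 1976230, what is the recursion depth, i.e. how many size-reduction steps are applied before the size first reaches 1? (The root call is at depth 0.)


Each step divides the size by 9 (rounding up); after k steps the size is ceil(n/9^k), which equals 1 exactly when 9^k >= n.
So the depth is the smallest k with 9^k >= 1976230, i.e. ceil(log_9(1976230)).
9^6 = 531441 < 1976230 <= 4782969 = 9^7
Recursion depth = 7


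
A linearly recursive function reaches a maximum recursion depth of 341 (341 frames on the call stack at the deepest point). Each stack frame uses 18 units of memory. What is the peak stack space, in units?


Maximum recursion depth = 341 frames
Memory per frame = 18 units
Total stack space = depth * frame_size
= 341 * 18 = 6138


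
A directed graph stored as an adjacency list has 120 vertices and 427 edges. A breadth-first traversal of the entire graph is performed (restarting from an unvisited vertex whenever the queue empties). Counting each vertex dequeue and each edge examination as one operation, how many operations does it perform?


A full BFS traversal dequeues each vertex once and examines each edge once.
Vertex visits: 120
Edge visits: 427
V + E = 120 + 427 = 547


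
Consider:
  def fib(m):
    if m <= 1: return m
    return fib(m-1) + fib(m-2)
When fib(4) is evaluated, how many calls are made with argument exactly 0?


Let N(m) = number of times fib(m) is called while evaluating fib(4).
N(4) = 1 (the initial call).
N(3) = 1 (only fib(4) calls it).
For 1 <= m <= 2: fib(m) is called by fib(m+1) and fib(m+2), so
  N(m) = N(m+1) + N(m+2).
fib(0) is called only by fib(2), so N(0) = N(2).
Walk down from m=4:
  N(4)=1, N(3)=1, N(2)=2, N(1)=3, N(0)=N(2)=2
N(0) = 2


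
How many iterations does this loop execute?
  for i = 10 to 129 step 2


The loop variable i takes values starting at 10 and increments by 2 each iteration.
Sequence: i = 10, 12, 14, 16, 18, 20, 22, 24, 26, ...
The upper bound 129 is inclusive, so the count is floor((last - first) / step) + 1:
floor((129 - 10) / 2) + 1 = floor(119/2) + 1 = 59 + 1 = 60


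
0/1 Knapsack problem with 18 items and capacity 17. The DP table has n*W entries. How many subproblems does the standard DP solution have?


The DP table is indexed by (item, capacity).
Rows: 18 items
Columns: 17 capacity values (1 to W)
Total subproblems = 18 * 17 = 306


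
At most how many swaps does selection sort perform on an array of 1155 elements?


Each of the 1154 passes places one element in its final position.
Pass 1: swap minimum into position 0
Pass 2: swap minimum of remaining into position 1
...
Pass 1154: last two elements, one swap
Maximum swaps = 1155 - 1 = 1154


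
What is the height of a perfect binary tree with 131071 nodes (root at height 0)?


A perfect binary tree with 131071 nodes:
  131071 = 2^17 - 1
  Levels: 0, 1, ..., 16
  Height = 16


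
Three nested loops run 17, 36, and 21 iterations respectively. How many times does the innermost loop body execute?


Loop 1 (outermost): 17 iterations
Loop 2 (middle): 36 iterations per outer
Loop 3 (innermost): 21 iterations per middle
Total = 17 * 36 * 21 = 12852


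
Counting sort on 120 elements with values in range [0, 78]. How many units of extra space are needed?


Output array size: 120 (to store sorted result)
Count array size: 79 (one slot per possible value, range 0 to 78)
Total extra space = 120 + 79 = 199


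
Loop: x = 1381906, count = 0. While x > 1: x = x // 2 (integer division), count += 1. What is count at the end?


The variable x halves each step:
x = 1381906 -> 690953 -> 345476 -> 172738 -> 86369 -> 43184 -> 21592 -> 10796 -> 5398 -> 2699 -> 1349 -> 674 -> 337 -> 168 -> 84 -> 42 -> 21 -> 10 -> 5 -> 2 -> 1
Number of halvings = floor(log2(1381906)) = 20


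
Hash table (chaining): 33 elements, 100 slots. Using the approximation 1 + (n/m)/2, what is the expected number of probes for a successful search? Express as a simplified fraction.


Computing expected probes:
alpha = 33/100
= 1 + alpha/2
= 1 + 33/(2*100)
= (2*100 + 33) / (2*100)
= 233/200


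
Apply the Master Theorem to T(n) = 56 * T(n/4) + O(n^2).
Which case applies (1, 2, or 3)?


The Master Theorem: T(n) = a*T(n/b) + O(n^c)
  a = 56, b = 4, c = 2
log_b(a) = log_4(56) ~ 2.904
Compare b^c with a: 4^2 = 16 < 56, so c < log_b(a).
Since c < log_b(a), Case 1 applies.
T(n) = O(n^(log_4 56)) ~ O(n^2.904)
Master Theorem case = 1


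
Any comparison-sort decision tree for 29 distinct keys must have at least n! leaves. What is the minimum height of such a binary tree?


A binary decision tree of height h has at most 2^h leaves and needs at least n! of them, so h >= ceil(log2(n!)).
Compute 29! as a running product:
  x2 = 2, x3 = 6, x4 = 24, x5 = 120
  x6 = 720, x7 = 5040, x8 = 40320, x9 = 362880
  x10 = 3628800, x11 = 39916800, x12 = 479001600, x13 = 6227020800
  x14 = 87178291200, x15 = 1307674368000, x16 = 20922789888000, x17 = 355687428096000
  x18 = 6402373705728000, x19 = 121645100408832000, x20 = 2432902008176640000, x21 = 51090942171709440000
  x22 = 1124000727777607680000, x23 = 25852016738884976640000, x24 = 620448401733239439360000, x25 = 15511210043330985984000000
  x26 = 403291461126605635584000000, x27 = 10888869450418352160768000000, x28 = 304888344611713860501504000000, x29 = 8841761993739701954543616000000
29! = 8841761993739701954543616000000
Bracket between powers of 2:
  2^102 = 5070602400912917605986812821504 < 8841761993739701954543616000000 <= 10141204801825835211973625643008 = 2^103
So ceil(log2(29!)) = 103


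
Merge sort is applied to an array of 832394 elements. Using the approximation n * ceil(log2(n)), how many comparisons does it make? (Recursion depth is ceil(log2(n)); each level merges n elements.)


Merge sort divides the array into halves recursively.
Number of levels = ceil(log2(832394)) = 20
At each level, approximately n = 832394 comparisons are needed for merging.
Total comparisons ~ n * ceil(log2(n)) = 832394 * 20 = 16647880


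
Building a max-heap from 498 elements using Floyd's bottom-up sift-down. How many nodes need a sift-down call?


In a heap of 498 elements (0-indexed array):
  Last element index: 497
  Parent of last element: floor((497 - 1) / 2) = 248
  Internal nodes: indices 0 to 248
  Count = floor(498/2) = 249


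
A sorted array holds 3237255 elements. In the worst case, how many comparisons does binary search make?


Halving sequence: 3237255 -> 1618627 -> 809313 -> 404656 -> 202328 -> 101164 -> 50582 -> 25291 -> 12645 -> 6322 -> 3161 -> 1580 -> 790 -> 395 -> 197 -> 98 -> 49 -> 24 -> 12 -> 6 -> 3 -> 1
Number of halvings = 21
Max comparisons = 21 + 1 = 22


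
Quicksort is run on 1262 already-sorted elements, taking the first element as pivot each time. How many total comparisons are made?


Sum of comparisons per partition:
1261 + 1260 + ... + 1 + 0
= 1262 * (1262 - 1) / 2
= 1262 * 1261 / 2
= 795691


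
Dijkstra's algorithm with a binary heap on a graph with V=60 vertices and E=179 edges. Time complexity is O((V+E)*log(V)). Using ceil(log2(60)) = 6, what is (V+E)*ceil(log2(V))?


Dijkstra with a binary heap: each vertex is extracted once, each edge may relax once.
Each heap operation costs O(log V).
V + E = 60 + 179 = 239
ceil(log2(60)) = 6 (since 2^5 = 32 < 60 <= 64 = 2^6)
Total heap work = (V+E) * ceil(log2(V)) = 239 * 6 = 1434


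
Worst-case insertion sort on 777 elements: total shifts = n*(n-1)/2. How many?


Sum of shifts = 1 + 2 + 3 + ... + 776
= 777 * 776 / 2
= 602952 / 2
= 301476


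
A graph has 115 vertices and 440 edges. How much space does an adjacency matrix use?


Adjacency matrix: V x V grid of entries
Space = V^2 = 115^2 = 115 * 115 = 13225


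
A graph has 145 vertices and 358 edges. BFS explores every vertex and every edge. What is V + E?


A full BFS traversal dequeues each vertex once and examines each edge once.
Vertex visits: 145
Edge visits: 358
V + E = 145 + 358 = 503


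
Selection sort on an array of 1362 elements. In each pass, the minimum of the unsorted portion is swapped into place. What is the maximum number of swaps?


Selection sort performs one swap per pass:
  Pass 1: find min in positions 0 to 1361, swap with position 0
  Pass 2: find min in positions 1 to 1361, swap with position 1
  Pass 3: find min in positions 2 to 1361, swap with position 2
  Pass 4: find min in positions 3 to 1361, swap with position 3
  Pass 5: find min in positions 4 to 1361, swap with position 4
  ... (1356 more passes)
Total passes (and swaps) = n - 1 = 1362 - 1 = 1361


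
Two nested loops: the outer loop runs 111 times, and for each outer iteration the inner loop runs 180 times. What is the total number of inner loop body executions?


Outer loop: 111 iterations
Inner loop: 180 iterations per outer iteration
Total = 111 * 180 = 19980


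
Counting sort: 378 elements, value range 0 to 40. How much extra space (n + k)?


n = 378 (output array)
k = 41 (count array for 41 distinct values)
Extra space = 378 + 41 = 419


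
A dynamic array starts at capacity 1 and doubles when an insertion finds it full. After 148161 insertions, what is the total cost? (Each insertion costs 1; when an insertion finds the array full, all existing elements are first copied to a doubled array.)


Insertion cost: 148161 (one per element)
Resizes occur just before inserting elements 2, 3, 5, 9, ...
Elements copied at each resize: 1 + 2 + 4 + 8 + 16 + 32 + 64 + 128 + 256 + 512 + 1024 + 2048 + 4096 + 8192 + 16384 + 32768 + 65536 + 131072
Sum of copies = 262143 (geometric series: 2^k - 1)
Total = 148161 + 262143 = 410304


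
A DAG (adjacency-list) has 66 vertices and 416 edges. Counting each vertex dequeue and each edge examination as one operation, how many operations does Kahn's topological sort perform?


V = 66 (vertex processing)
E = 416 (edge processing)
V + E = 66 + 416 = 482
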